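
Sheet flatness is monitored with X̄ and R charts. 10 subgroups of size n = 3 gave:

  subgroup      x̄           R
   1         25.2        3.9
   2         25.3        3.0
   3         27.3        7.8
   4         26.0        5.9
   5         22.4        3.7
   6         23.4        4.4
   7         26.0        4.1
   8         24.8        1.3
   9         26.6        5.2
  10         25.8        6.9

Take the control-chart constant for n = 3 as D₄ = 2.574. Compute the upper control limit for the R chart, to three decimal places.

R̄ = (3.9 + 3.0 + 7.8 + 5.9 + 3.7 + 4.4 + 4.1 + 1.3 + 5.2 + 6.9) / 10 = 46.2000 / 10 = 4.6200
UCL_R = D₄·R̄ = 2.574 × 4.6200 = 11.8919

11.892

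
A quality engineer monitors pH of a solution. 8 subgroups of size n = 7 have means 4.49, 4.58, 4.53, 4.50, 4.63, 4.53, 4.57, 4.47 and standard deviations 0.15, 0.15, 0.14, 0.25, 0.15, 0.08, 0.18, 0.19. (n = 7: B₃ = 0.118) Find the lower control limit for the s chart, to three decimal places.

0.019

s̄ = (0.15 + 0.15 + 0.14 + 0.25 + 0.15 + 0.08 + 0.18 + 0.19) / 8 = 0.1613
LCL_s = B₃·s̄ = 0.118 × 0.1613 = 0.0190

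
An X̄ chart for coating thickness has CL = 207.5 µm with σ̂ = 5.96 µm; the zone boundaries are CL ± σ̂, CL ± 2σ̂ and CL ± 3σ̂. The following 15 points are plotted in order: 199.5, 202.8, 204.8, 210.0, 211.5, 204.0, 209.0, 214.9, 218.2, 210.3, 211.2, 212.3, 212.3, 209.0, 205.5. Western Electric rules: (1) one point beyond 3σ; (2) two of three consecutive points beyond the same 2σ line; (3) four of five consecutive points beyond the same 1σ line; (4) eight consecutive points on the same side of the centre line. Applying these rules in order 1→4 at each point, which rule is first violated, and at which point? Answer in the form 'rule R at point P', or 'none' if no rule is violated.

Zone of each point (C = within 1σ̂, B = 1σ̂–2σ̂, A = 2σ̂–3σ̂, * = beyond 3σ̂; sign = side of CL): 1:-B, 2:-C, 3:-C, 4:+C, 5:+C, 6:-C, 7:+C, 8:+B, 9:+B, 10:+C, 11:+C, 12:+C, 13:+C, 14:+C, 15:-C
Rule 4 (eight consecutive points on the same side of the centre line) is satisfied at point 14.

rule 4 at point 14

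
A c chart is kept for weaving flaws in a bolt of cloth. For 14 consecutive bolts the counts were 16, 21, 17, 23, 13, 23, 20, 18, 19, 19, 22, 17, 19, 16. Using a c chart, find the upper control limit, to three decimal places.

31.788

c̄ = (16 + 21 + 17 + 23 + 13 + 23 + 20 + 18 + 19 + 19 + 22 + 17 + 19 + 16) / 14 = 263 / 14 = 18.7857
UCL = c̄ + 3√c̄ = 18.7857 + 3 × √18.7857 = 18.7857 + 3 × 4.3342 = 31.7885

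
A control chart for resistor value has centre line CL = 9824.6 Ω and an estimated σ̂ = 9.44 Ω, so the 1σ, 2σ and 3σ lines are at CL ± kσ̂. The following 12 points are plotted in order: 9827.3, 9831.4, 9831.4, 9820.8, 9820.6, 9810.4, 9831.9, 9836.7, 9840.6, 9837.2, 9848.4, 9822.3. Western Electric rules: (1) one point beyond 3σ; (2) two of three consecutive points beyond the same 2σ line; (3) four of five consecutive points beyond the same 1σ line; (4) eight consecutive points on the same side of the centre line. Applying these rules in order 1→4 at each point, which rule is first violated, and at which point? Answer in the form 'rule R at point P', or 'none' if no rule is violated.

Zone of each point (C = within 1σ̂, B = 1σ̂–2σ̂, A = 2σ̂–3σ̂, * = beyond 3σ̂; sign = side of CL): 1:+C, 2:+C, 3:+C, 4:-C, 5:-C, 6:-B, 7:+C, 8:+B, 9:+B, 10:+B, 11:+A, 12:-C
Rule 3 (four of five consecutive points beyond the same 1σ limit) is satisfied at point 11.

rule 3 at point 11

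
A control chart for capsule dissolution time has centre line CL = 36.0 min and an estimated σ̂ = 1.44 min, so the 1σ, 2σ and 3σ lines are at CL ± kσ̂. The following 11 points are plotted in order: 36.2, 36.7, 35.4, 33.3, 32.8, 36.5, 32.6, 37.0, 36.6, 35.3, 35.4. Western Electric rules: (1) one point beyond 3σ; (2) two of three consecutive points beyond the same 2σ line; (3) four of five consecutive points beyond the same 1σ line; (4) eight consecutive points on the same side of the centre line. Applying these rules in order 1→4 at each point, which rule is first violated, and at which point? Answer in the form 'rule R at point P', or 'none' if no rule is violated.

rule 2 at point 7

Zone of each point (C = within 1σ̂, B = 1σ̂–2σ̂, A = 2σ̂–3σ̂, * = beyond 3σ̂; sign = side of CL): 1:+C, 2:+C, 3:-C, 4:-B, 5:-A, 6:+C, 7:-A, 8:+C, 9:+C, 10:-C, 11:-C
Rule 2 (two of three consecutive points beyond the same 2σ limit) is satisfied at point 7.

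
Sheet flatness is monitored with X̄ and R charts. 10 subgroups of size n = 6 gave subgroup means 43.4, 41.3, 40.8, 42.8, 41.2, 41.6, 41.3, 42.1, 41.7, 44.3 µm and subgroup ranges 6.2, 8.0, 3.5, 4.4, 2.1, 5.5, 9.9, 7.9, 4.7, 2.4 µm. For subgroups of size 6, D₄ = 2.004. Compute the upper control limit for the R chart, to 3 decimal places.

R̄ = (6.2 + 8.0 + 3.5 + 4.4 + 2.1 + 5.5 + 9.9 + 7.9 + 4.7 + 2.4) / 10 = 54.6000 / 10 = 5.4600
UCL_R = D₄·R̄ = 2.004 × 5.4600 = 10.9418

10.942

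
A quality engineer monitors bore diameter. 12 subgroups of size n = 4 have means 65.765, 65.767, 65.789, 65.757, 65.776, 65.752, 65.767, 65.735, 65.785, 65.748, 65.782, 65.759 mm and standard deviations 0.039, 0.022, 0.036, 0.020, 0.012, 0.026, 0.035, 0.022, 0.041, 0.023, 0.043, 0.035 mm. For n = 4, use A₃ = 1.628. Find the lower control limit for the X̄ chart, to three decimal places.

65.717

X̄̄ = (65.765 + 65.767 + 65.789 + 65.757 + 65.776 + 65.752 + 65.767 + 65.735 + 65.785 + 65.748 + 65.782 + 65.759) / 12 = 65.7652
s̄ = (0.039 + 0.022 + 0.036 + 0.020 + 0.012 + 0.026 + 0.035 + 0.022 + 0.041 + 0.023 + 0.043 + 0.035) / 12 = 0.0295
LCL = X̄̄ − A₃·s̄ = 65.7652 − 1.628 × 0.0295 = 65.7171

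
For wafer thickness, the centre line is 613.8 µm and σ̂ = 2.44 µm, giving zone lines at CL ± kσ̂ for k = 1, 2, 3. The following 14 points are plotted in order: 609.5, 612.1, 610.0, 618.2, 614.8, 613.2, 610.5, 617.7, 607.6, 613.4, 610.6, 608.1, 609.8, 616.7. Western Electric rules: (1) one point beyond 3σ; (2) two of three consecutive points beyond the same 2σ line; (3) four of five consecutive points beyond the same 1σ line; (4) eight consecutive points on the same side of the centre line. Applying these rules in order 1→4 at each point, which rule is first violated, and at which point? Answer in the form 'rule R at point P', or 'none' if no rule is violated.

Zone of each point (C = within 1σ̂, B = 1σ̂–2σ̂, A = 2σ̂–3σ̂, * = beyond 3σ̂; sign = side of CL): 1:-B, 2:-C, 3:-B, 4:+B, 5:+C, 6:-C, 7:-B, 8:+B, 9:-A, 10:-C, 11:-B, 12:-A, 13:-B, 14:+B
Rule 3 (four of five consecutive points beyond the same 1σ limit) is satisfied at point 13.

rule 3 at point 13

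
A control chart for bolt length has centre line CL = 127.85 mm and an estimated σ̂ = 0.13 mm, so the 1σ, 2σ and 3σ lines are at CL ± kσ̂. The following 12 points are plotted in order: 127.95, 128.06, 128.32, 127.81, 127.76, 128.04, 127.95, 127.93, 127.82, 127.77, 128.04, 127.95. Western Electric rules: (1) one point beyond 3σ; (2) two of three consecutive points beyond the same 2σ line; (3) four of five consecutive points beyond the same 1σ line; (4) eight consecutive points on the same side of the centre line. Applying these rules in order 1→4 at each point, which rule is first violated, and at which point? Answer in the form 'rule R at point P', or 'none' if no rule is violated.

Zone of each point (C = within 1σ̂, B = 1σ̂–2σ̂, A = 2σ̂–3σ̂, * = beyond 3σ̂; sign = side of CL): 1:+C, 2:+B, 3:+*, 4:-C, 5:-C, 6:+B, 7:+C, 8:+C, 9:-C, 10:-C, 11:+B, 12:+C
Rule 1 (one point beyond the 3σ limits) is satisfied at point 3.

rule 1 at point 3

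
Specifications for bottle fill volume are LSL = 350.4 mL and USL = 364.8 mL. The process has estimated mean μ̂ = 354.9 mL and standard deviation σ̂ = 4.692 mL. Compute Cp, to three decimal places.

Cp = (USL − LSL) / (6σ̂) = (364.8 − 350.4) / (6 × 4.692) = 14.4000 / 28.1520 = 0.5115

0.512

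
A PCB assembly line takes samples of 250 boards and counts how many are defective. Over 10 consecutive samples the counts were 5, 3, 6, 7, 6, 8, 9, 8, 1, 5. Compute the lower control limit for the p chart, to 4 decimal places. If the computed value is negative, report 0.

0.0000

p̄ = Σdᵢ / (k·n) = 58 / (10 × 250) = 0.02320
LCL = p̄ − 3·√(p̄(1−p̄)/n) = 0.02320 − 3 × 0.00952 = -0.00536 → 0 (negative, so LCL = 0)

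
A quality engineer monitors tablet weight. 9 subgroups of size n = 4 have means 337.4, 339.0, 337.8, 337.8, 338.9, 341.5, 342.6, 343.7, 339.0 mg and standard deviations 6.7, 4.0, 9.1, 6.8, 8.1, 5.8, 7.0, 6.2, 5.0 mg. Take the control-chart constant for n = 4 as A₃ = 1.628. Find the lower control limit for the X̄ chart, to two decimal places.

329.13

X̄̄ = (337.4 + 339.0 + 337.8 + 337.8 + 338.9 + 341.5 + 342.6 + 343.7 + 339.0) / 9 = 339.7444
s̄ = (6.7 + 4.0 + 9.1 + 6.8 + 8.1 + 5.8 + 7.0 + 6.2 + 5.0) / 9 = 6.5222
LCL = X̄̄ − A₃·s̄ = 339.7444 − 1.628 × 6.5222 = 329.1263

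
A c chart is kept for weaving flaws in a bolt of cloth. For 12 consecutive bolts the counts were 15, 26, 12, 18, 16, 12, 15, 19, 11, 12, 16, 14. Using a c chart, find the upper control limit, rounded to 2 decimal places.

27.31

c̄ = (15 + 26 + 12 + 18 + 16 + 12 + 15 + 19 + 11 + 12 + 16 + 14) / 12 = 186 / 12 = 15.5000
UCL = c̄ + 3√c̄ = 15.5000 + 3 × √15.5000 = 15.5000 + 3 × 3.9370 = 27.3110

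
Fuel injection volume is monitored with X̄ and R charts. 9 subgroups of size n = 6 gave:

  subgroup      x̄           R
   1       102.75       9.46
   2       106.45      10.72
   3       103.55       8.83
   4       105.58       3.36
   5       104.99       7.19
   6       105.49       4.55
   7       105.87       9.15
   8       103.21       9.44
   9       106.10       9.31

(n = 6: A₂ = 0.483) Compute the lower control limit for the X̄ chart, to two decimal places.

101.02

X̄̄ = (102.75 + 106.45 + 103.55 + 105.58 + 104.99 + 105.49 + 105.87 + 103.21 + 106.10) / 9 = 943.9900 / 9 = 104.8878
R̄ = (9.46 + 10.72 + 8.83 + 3.36 + 7.19 + 4.55 + 9.15 + 9.44 + 9.31) / 9 = 72.0100 / 9 = 8.0011
LCL = X̄̄ − A₂·R̄ = 104.8878 − 0.483 × 8.0011 = 101.0232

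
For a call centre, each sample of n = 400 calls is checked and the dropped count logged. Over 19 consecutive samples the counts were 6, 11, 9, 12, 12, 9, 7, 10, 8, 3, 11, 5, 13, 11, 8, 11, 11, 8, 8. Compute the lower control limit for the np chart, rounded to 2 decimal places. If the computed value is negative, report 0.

0.16

p̄ = Σdᵢ / (k·n) = 173 / (19 × 400) = 0.02276
LCL = np̄ − 3·√(np̄(1−p̄)) = 9.1053 − 3 × 2.9830 = 0.1564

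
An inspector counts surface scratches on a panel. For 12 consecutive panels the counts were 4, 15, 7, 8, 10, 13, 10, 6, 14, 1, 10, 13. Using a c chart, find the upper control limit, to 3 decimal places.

c̄ = (4 + 15 + 7 + 8 + 10 + 13 + 10 + 6 + 14 + 1 + 10 + 13) / 12 = 111 / 12 = 9.2500
UCL = c̄ + 3√c̄ = 9.2500 + 3 × √9.2500 = 9.2500 + 3 × 3.0414 = 18.3741

18.374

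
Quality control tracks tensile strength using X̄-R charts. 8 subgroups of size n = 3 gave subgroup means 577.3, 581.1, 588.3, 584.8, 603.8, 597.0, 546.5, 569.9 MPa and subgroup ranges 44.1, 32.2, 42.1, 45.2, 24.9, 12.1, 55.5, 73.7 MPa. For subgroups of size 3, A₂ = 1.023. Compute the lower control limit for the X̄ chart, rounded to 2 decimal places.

538.91

X̄̄ = (577.3 + 581.1 + 588.3 + 584.8 + 603.8 + 597.0 + 546.5 + 569.9) / 8 = 4648.7000 / 8 = 581.0875
R̄ = (44.1 + 32.2 + 42.1 + 45.2 + 24.9 + 12.1 + 55.5 + 73.7) / 8 = 329.8000 / 8 = 41.2250
LCL = X̄̄ − A₂·R̄ = 581.0875 − 1.023 × 41.2250 = 538.9143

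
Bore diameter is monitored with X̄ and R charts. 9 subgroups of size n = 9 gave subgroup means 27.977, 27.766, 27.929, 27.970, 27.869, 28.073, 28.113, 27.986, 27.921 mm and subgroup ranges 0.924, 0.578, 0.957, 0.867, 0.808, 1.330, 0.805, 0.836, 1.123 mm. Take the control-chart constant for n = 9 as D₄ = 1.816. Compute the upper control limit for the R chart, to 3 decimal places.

1.660

R̄ = (0.924 + 0.578 + 0.957 + 0.867 + 0.808 + 1.330 + 0.805 + 0.836 + 1.123) / 9 = 8.2280 / 9 = 0.9142
UCL_R = D₄·R̄ = 1.816 × 0.9142 = 1.6602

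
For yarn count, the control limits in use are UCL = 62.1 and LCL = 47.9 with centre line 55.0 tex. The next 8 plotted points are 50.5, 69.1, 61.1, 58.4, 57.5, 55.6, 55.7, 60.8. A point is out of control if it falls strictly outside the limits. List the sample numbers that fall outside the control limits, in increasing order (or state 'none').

Compare each point to [47.9, 62.1]: sample 2 = 69.1 > UCL.

2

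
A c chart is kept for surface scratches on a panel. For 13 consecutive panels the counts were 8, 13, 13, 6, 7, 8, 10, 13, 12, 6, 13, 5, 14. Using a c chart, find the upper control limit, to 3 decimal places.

c̄ = (8 + 13 + 13 + 6 + 7 + 8 + 10 + 13 + 12 + 6 + 13 + 5 + 14) / 13 = 128 / 13 = 9.8462
UCL = c̄ + 3√c̄ = 9.8462 + 3 × √9.8462 = 9.8462 + 3 × 3.1379 = 19.2597

19.260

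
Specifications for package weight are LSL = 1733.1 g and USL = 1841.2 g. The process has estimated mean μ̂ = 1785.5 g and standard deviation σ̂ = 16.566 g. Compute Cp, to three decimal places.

Cp = (USL − LSL) / (6σ̂) = (1841.2 − 1733.1) / (6 × 16.566) = 108.1000 / 99.3960 = 1.0876

1.088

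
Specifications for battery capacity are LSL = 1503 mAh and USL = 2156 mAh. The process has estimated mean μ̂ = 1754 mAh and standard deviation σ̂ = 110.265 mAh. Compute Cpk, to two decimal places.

0.76

Cpu = (USL − μ̂) / (3σ̂) = (2156 − 1754) / (3 × 110.265) = 1.2153; Cpl = (μ̂ − LSL) / (3σ̂) = (1754 − 1503) / (3 × 110.265) = 0.7588; Cpk = min(Cpu, Cpl) = 0.7588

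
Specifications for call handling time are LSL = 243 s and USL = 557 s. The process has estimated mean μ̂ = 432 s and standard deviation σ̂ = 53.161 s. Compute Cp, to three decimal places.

Cp = (USL − LSL) / (6σ̂) = (557 − 243) / (6 × 53.161) = 314.0000 / 318.9660 = 0.9844

0.984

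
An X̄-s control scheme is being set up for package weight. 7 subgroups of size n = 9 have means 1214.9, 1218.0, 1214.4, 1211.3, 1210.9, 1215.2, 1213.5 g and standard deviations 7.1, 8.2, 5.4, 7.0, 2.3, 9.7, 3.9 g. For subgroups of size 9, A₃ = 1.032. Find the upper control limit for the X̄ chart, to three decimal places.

X̄̄ = (1214.9 + 1218.0 + 1214.4 + 1211.3 + 1210.9 + 1215.2 + 1213.5) / 7 = 1214.0286
s̄ = (7.1 + 8.2 + 5.4 + 7.0 + 2.3 + 9.7 + 3.9) / 7 = 6.2286
UCL = X̄̄ + A₃·s̄ = 1214.0286 + 1.032 × 6.2286 = 1220.4565

1220.456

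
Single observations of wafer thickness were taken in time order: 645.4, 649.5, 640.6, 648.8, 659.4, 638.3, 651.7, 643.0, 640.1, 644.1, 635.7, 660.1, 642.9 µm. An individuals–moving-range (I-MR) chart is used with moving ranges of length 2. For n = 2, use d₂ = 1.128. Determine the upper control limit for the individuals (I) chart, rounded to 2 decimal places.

X̄ = (645.4 + 649.5 + 640.6 + 648.8 + 659.4 + 638.3 + 651.7 + 643.0 + 640.1 + 644.1 + 635.7 + 660.1 + 642.9) / 13 = 646.1231
Moving ranges: 4.1, 8.9, 8.2, 10.6, 21.1, 13.4, 8.7, 2.9, 4.0, 8.4, 24.4, 17.2; M̄R̄ = 131.9000 / 12 = 10.9917
UCL = X̄ + 3·M̄R̄/d₂ = 646.1231 + 3 × 10.9917 / 1.128 = 675.3562

675.36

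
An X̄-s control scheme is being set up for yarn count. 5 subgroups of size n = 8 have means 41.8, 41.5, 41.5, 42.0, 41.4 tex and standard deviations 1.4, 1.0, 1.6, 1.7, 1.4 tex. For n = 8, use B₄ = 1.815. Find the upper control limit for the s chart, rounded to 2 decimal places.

2.58

s̄ = (1.4 + 1.0 + 1.6 + 1.7 + 1.4) / 5 = 1.4200
UCL_s = B₄·s̄ = 1.815 × 1.4200 = 2.5773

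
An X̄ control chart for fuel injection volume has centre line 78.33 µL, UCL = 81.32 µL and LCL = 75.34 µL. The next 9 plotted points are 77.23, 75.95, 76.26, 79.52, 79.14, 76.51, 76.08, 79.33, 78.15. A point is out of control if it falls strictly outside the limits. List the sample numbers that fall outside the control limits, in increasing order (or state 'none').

All 9 points lie within [75.34, 81.32].

none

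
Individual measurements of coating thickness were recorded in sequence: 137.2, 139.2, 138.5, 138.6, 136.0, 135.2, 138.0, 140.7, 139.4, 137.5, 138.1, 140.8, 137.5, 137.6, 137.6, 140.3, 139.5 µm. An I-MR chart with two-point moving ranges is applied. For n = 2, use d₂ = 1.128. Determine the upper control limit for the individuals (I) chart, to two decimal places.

142.51

X̄ = (137.2 + 139.2 + 138.5 + 138.6 + 136.0 + 135.2 + 138.0 + 140.7 + 139.4 + 137.5 + 138.1 + 140.8 + 137.5 + 137.6 + 137.6 + 140.3 + 139.5) / 17 = 138.3353
Moving ranges: 2.0, 0.7, 0.1, 2.6, 0.8, 2.8, 2.7, 1.3, 1.9, 0.6, 2.7, 3.3, 0.1, 0.0, 2.7, 0.8; M̄R̄ = 25.1000 / 16 = 1.5688
UCL = X̄ + 3·M̄R̄/d₂ = 138.3353 + 3 × 1.5688 / 1.128 = 142.5075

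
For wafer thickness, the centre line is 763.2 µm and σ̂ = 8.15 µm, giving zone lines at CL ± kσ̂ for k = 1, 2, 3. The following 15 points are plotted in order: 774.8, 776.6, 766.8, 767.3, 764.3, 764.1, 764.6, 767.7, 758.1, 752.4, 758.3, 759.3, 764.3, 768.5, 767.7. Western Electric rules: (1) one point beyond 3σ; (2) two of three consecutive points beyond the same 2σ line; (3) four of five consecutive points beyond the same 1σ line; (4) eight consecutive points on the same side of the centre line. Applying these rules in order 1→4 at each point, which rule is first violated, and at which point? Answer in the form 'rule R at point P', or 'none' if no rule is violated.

Zone of each point (C = within 1σ̂, B = 1σ̂–2σ̂, A = 2σ̂–3σ̂, * = beyond 3σ̂; sign = side of CL): 1:+B, 2:+B, 3:+C, 4:+C, 5:+C, 6:+C, 7:+C, 8:+C, 9:-C, 10:-B, 11:-C, 12:-C, 13:+C, 14:+C, 15:+C
Rule 4 (eight consecutive points on the same side of the centre line) is satisfied at point 8.

rule 4 at point 8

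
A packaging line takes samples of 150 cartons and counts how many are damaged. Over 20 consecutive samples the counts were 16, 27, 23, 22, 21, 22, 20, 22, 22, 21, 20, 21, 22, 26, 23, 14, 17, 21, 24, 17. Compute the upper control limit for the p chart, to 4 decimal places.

p̄ = Σdᵢ / (k·n) = 421 / (20 × 150) = 0.14033
UCL = p̄ + 3·√(p̄(1−p̄)/n) = 0.14033 + 3 × √(0.14033×0.85967/150) = 0.14033 + 3 × 0.02836 = 0.22541

0.2254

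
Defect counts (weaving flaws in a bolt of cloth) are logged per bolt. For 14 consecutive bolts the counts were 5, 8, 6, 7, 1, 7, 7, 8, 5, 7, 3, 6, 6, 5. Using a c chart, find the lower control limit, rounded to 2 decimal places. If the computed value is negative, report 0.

0.00

c̄ = (5 + 8 + 6 + 7 + 1 + 7 + 7 + 8 + 5 + 7 + 3 + 6 + 6 + 5) / 14 = 81 / 14 = 5.7857
LCL = c̄ − 3√c̄ = 5.7857 − 3 × 2.4054 = -1.4303 → 0 (cannot be negative)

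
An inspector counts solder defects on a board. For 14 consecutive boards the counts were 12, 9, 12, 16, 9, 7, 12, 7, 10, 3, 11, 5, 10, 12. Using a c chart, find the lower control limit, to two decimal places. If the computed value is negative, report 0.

c̄ = (12 + 9 + 12 + 16 + 9 + 7 + 12 + 7 + 10 + 3 + 11 + 5 + 10 + 12) / 14 = 135 / 14 = 9.6429
LCL = c̄ − 3√c̄ = 9.6429 − 3 × 3.1053 = 0.3270

0.33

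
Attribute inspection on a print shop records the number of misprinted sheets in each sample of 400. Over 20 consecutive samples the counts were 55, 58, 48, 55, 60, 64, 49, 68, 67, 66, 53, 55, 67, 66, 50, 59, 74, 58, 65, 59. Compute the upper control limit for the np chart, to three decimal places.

p̄ = Σdᵢ / (k·n) = 1196 / (20 × 400) = 0.14950
UCL = np̄ + 3·√(np̄(1−p̄)) = 59.8000 + 3 × √(59.8000×0.85050) = 59.8000 + 3 × 7.1316 = 81.1948

81.195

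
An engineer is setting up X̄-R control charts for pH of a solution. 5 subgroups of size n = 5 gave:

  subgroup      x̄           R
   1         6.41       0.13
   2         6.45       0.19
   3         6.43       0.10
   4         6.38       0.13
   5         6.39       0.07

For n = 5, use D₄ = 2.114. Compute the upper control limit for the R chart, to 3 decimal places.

0.262

R̄ = (0.13 + 0.19 + 0.10 + 0.13 + 0.07) / 5 = 0.6200 / 5 = 0.1240
UCL_R = D₄·R̄ = 2.114 × 0.1240 = 0.2621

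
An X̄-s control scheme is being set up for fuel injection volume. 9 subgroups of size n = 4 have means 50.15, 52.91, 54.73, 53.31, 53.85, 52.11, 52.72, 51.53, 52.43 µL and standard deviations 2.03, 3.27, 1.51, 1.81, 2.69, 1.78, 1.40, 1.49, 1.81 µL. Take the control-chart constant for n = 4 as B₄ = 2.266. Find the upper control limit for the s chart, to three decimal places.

4.479

s̄ = (2.03 + 3.27 + 1.51 + 1.81 + 2.69 + 1.78 + 1.40 + 1.49 + 1.81) / 9 = 1.9767
UCL_s = B₄·s̄ = 2.266 × 1.9767 = 4.4791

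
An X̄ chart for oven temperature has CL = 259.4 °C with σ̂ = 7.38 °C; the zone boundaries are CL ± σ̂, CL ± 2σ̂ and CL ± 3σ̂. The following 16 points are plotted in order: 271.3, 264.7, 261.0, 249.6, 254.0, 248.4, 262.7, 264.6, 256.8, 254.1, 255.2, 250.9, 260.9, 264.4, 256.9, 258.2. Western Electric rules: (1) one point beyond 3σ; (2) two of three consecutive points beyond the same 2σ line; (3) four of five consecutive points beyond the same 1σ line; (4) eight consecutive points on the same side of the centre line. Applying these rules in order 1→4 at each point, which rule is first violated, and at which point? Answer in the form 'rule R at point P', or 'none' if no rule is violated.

none

Zone of each point (C = within 1σ̂, B = 1σ̂–2σ̂, A = 2σ̂–3σ̂, * = beyond 3σ̂; sign = side of CL): 1:+B, 2:+C, 3:+C, 4:-B, 5:-C, 6:-B, 7:+C, 8:+C, 9:-C, 10:-C, 11:-C, 12:-B, 13:+C, 14:+C, 15:-C, 16:-C
No rule fires across all 16 points.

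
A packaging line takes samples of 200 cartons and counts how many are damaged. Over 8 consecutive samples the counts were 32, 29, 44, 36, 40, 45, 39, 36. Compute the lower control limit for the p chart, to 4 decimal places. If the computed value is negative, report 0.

p̄ = Σdᵢ / (k·n) = 301 / (8 × 200) = 0.18812
LCL = p̄ − 3·√(p̄(1−p̄)/n) = 0.18812 − 3 × 0.02763 = 0.10522

0.1052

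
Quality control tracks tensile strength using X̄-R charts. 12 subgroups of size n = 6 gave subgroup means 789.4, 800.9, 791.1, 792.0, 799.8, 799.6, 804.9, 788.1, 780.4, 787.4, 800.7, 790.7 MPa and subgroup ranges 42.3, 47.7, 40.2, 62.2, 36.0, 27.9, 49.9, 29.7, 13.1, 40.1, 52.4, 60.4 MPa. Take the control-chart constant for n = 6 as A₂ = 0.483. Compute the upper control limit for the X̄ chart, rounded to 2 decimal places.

X̄̄ = (789.4 + 800.9 + 791.1 + 792.0 + 799.8 + 799.6 + 804.9 + 788.1 + 780.4 + 787.4 + 800.7 + 790.7) / 12 = 9525.0000 / 12 = 793.7500
R̄ = (42.3 + 47.7 + 40.2 + 62.2 + 36.0 + 27.9 + 49.9 + 29.7 + 13.1 + 40.1 + 52.4 + 60.4) / 12 = 501.9000 / 12 = 41.8250
UCL = X̄̄ + A₂·R̄ = 793.7500 + 0.483 × 41.8250 = 813.9515

813.95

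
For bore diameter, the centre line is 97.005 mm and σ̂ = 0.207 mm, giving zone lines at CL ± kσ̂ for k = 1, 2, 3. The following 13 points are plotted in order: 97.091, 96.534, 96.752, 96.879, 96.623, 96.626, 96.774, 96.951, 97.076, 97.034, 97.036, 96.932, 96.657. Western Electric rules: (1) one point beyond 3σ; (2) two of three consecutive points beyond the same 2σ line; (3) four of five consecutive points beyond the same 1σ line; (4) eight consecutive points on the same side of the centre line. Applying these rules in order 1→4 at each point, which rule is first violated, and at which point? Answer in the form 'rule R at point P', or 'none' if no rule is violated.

Zone of each point (C = within 1σ̂, B = 1σ̂–2σ̂, A = 2σ̂–3σ̂, * = beyond 3σ̂; sign = side of CL): 1:+C, 2:-A, 3:-B, 4:-C, 5:-B, 6:-B, 7:-B, 8:-C, 9:+C, 10:+C, 11:+C, 12:-C, 13:-B
Rule 3 (four of five consecutive points beyond the same 1σ limit) is satisfied at point 6.

rule 3 at point 6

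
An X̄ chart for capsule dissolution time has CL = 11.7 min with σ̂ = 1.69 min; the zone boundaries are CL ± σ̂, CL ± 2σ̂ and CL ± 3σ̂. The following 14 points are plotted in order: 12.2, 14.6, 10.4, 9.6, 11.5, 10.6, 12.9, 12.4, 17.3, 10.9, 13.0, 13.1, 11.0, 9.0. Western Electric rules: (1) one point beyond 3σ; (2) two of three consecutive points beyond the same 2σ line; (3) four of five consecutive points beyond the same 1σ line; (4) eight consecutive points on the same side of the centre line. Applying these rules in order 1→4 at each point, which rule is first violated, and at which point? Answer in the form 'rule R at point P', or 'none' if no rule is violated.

Zone of each point (C = within 1σ̂, B = 1σ̂–2σ̂, A = 2σ̂–3σ̂, * = beyond 3σ̂; sign = side of CL): 1:+C, 2:+B, 3:-C, 4:-B, 5:-C, 6:-C, 7:+C, 8:+C, 9:+*, 10:-C, 11:+C, 12:+C, 13:-C, 14:-B
Rule 1 (one point beyond the 3σ limits) is satisfied at point 9.

rule 1 at point 9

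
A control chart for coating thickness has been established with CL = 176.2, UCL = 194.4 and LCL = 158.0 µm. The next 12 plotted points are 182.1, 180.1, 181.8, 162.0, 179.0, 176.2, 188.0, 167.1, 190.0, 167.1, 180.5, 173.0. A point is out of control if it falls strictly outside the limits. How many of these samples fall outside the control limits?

All 12 points lie within [158.0, 194.4].

0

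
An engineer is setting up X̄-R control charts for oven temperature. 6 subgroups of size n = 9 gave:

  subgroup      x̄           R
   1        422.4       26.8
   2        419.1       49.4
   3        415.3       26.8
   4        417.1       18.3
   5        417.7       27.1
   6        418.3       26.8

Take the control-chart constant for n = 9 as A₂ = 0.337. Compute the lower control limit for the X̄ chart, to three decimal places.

X̄̄ = (422.4 + 419.1 + 415.3 + 417.1 + 417.7 + 418.3) / 6 = 2509.9000 / 6 = 418.3167
R̄ = (26.8 + 49.4 + 26.8 + 18.3 + 27.1 + 26.8) / 6 = 175.2000 / 6 = 29.2000
LCL = X̄̄ − A₂·R̄ = 418.3167 − 0.337 × 29.2000 = 408.4763

408.476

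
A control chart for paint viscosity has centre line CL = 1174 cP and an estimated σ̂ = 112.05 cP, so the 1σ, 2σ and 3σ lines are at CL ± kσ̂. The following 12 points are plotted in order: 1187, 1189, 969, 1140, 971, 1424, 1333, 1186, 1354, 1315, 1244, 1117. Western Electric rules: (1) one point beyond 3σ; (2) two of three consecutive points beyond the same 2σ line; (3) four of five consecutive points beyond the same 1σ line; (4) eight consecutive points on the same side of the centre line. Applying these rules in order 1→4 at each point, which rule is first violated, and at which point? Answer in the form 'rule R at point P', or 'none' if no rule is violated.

Zone of each point (C = within 1σ̂, B = 1σ̂–2σ̂, A = 2σ̂–3σ̂, * = beyond 3σ̂; sign = side of CL): 1:+C, 2:+C, 3:-B, 4:-C, 5:-B, 6:+A, 7:+B, 8:+C, 9:+B, 10:+B, 11:+C, 12:-C
Rule 3 (four of five consecutive points beyond the same 1σ limit) is satisfied at point 10.

rule 3 at point 10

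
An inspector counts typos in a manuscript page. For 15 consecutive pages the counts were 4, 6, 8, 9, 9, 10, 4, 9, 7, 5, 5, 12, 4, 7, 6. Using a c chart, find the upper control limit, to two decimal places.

14.94

c̄ = (4 + 6 + 8 + 9 + 9 + 10 + 4 + 9 + 7 + 5 + 5 + 12 + 4 + 7 + 6) / 15 = 105 / 15 = 7.0000
UCL = c̄ + 3√c̄ = 7.0000 + 3 × √7.0000 = 7.0000 + 3 × 2.6458 = 14.9373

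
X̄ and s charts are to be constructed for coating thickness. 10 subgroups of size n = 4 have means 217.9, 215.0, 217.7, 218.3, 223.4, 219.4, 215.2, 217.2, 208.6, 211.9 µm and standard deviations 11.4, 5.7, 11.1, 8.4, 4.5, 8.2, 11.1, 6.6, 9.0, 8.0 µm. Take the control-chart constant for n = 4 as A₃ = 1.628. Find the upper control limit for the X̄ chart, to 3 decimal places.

X̄̄ = (217.9 + 215.0 + 217.7 + 218.3 + 223.4 + 219.4 + 215.2 + 217.2 + 208.6 + 211.9) / 10 = 216.4600
s̄ = (11.4 + 5.7 + 11.1 + 8.4 + 4.5 + 8.2 + 11.1 + 6.6 + 9.0 + 8.0) / 10 = 8.4000
UCL = X̄̄ + A₃·s̄ = 216.4600 + 1.628 × 8.4000 = 230.1352

230.135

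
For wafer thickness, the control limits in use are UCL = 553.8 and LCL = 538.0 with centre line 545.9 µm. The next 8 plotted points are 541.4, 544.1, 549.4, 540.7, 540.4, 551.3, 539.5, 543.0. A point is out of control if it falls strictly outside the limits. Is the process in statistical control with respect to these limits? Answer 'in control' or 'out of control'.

All 8 points lie within [538.0, 553.8].

in control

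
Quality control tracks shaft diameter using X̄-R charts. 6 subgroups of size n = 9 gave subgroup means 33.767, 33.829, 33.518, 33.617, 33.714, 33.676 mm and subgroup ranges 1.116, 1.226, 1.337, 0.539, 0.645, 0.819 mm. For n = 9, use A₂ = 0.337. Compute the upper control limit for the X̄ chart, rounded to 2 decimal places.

34.01

X̄̄ = (33.767 + 33.829 + 33.518 + 33.617 + 33.714 + 33.676) / 6 = 202.1210 / 6 = 33.6868
R̄ = (1.116 + 1.226 + 1.337 + 0.539 + 0.645 + 0.819) / 6 = 5.6820 / 6 = 0.9470
UCL = X̄̄ + A₂·R̄ = 33.6868 + 0.337 × 0.9470 = 34.0060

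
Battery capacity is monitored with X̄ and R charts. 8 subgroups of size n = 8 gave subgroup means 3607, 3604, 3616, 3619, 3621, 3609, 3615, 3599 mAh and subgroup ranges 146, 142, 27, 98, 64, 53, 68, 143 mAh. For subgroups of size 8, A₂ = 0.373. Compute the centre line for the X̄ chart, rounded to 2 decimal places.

3611.25

X̄̄ = (3607 + 3604 + 3616 + 3619 + 3621 + 3609 + 3615 + 3599) / 8 = 28890.0000 / 8 = 3611.2500
CL = X̄̄ = 3611.2500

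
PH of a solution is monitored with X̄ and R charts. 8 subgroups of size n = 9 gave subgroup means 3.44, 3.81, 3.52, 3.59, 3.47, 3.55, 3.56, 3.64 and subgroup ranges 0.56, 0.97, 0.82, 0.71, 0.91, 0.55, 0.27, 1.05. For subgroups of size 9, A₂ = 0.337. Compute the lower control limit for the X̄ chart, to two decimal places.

X̄̄ = (3.44 + 3.81 + 3.52 + 3.59 + 3.47 + 3.55 + 3.56 + 3.64) / 8 = 28.5800 / 8 = 3.5725
R̄ = (0.56 + 0.97 + 0.82 + 0.71 + 0.91 + 0.55 + 0.27 + 1.05) / 8 = 5.8400 / 8 = 0.7300
LCL = X̄̄ − A₂·R̄ = 3.5725 − 0.337 × 0.7300 = 3.3265

3.33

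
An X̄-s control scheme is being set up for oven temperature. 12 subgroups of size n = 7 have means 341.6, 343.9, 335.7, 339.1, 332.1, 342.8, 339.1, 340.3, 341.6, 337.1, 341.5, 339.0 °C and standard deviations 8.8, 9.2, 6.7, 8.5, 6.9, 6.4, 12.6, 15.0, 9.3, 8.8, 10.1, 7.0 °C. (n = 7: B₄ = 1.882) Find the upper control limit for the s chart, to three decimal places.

17.142

s̄ = (8.8 + 9.2 + 6.7 + 8.5 + 6.9 + 6.4 + 12.6 + 15.0 + 9.3 + 8.8 + 10.1 + 7.0) / 12 = 9.1083
UCL_s = B₄·s̄ = 1.882 × 9.1083 = 17.1419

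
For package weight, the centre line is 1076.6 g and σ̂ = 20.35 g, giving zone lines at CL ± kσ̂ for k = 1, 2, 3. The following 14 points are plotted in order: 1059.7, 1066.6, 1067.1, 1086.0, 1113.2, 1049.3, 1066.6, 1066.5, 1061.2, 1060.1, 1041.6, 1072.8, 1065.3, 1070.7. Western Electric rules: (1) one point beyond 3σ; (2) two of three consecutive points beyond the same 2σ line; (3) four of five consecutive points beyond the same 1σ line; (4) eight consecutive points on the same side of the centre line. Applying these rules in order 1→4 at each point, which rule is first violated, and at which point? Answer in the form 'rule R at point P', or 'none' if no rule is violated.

Zone of each point (C = within 1σ̂, B = 1σ̂–2σ̂, A = 2σ̂–3σ̂, * = beyond 3σ̂; sign = side of CL): 1:-C, 2:-C, 3:-C, 4:+C, 5:+B, 6:-B, 7:-C, 8:-C, 9:-C, 10:-C, 11:-B, 12:-C, 13:-C, 14:-C
Rule 4 (eight consecutive points on the same side of the centre line) is satisfied at point 13.

rule 4 at point 13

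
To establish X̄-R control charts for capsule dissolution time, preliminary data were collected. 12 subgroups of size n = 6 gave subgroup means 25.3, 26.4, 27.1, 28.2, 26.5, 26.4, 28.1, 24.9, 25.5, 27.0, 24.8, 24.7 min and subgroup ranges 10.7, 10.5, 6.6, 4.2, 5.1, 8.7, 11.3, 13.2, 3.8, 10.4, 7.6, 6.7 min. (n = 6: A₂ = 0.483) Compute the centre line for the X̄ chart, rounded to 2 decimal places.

26.24

X̄̄ = (25.3 + 26.4 + 27.1 + 28.2 + 26.5 + 26.4 + 28.1 + 24.9 + 25.5 + 27.0 + 24.8 + 24.7) / 12 = 314.9000 / 12 = 26.2417
CL = X̄̄ = 26.2417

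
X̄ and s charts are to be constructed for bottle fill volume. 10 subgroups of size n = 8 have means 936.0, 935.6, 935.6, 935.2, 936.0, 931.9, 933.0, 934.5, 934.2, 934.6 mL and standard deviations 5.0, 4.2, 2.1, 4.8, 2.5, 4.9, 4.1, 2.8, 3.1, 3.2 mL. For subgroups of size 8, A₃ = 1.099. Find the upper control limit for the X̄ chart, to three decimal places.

X̄̄ = (936.0 + 935.6 + 935.6 + 935.2 + 936.0 + 931.9 + 933.0 + 934.5 + 934.2 + 934.6) / 10 = 934.6600
s̄ = (5.0 + 4.2 + 2.1 + 4.8 + 2.5 + 4.9 + 4.1 + 2.8 + 3.1 + 3.2) / 10 = 3.6700
UCL = X̄̄ + A₃·s̄ = 934.6600 + 1.099 × 3.6700 = 938.6933

938.693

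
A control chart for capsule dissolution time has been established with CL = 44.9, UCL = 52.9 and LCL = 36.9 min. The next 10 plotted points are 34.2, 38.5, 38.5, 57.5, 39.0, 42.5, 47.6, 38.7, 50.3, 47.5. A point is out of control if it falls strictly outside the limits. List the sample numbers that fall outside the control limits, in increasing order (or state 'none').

1, 4

Compare each point to [36.9, 52.9]: sample 1 = 34.2 < LCL; sample 4 = 57.5 > UCL.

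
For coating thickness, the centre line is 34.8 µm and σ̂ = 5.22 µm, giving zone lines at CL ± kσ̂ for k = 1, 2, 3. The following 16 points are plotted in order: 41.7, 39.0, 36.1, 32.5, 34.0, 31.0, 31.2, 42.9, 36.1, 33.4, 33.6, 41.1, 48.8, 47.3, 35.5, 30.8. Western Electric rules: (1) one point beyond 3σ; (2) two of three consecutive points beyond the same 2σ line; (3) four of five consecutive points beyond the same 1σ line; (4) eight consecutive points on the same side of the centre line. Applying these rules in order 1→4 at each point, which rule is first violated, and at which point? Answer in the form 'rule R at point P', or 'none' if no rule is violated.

rule 2 at point 14

Zone of each point (C = within 1σ̂, B = 1σ̂–2σ̂, A = 2σ̂–3σ̂, * = beyond 3σ̂; sign = side of CL): 1:+B, 2:+C, 3:+C, 4:-C, 5:-C, 6:-C, 7:-C, 8:+B, 9:+C, 10:-C, 11:-C, 12:+B, 13:+A, 14:+A, 15:+C, 16:-C
Rule 2 (two of three consecutive points beyond the same 2σ limit) is satisfied at point 14.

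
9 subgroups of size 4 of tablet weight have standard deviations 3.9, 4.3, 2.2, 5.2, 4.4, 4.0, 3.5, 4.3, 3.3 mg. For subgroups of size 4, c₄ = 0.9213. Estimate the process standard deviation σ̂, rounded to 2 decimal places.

4.23

s̄ = (3.9 + 4.3 + 2.2 + 5.2 + 4.4 + 4.0 + 3.5 + 4.3 + 3.3) / 9 = 3.9000
σ̂ = s̄ / c₄ = 3.9000 / 0.9213 = 4.2331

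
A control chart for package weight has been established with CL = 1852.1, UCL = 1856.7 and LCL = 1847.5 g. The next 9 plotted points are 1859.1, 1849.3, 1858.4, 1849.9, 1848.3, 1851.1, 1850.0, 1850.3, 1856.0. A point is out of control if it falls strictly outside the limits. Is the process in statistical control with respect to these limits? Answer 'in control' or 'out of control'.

Compare each point to [1847.5, 1856.7]: sample 1 = 1859.1 > UCL; sample 3 = 1858.4 > UCL.

out of control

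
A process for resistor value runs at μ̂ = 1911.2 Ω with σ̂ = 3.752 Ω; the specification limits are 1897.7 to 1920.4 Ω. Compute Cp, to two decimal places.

1.01

Cp = (USL − LSL) / (6σ̂) = (1920.4 − 1897.7) / (6 × 3.752) = 22.7000 / 22.5120 = 1.0084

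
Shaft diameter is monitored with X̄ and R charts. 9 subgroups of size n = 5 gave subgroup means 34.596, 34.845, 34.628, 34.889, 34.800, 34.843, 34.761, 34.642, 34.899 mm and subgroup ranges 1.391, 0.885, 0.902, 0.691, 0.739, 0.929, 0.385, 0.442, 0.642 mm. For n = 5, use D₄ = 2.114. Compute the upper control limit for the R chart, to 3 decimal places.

R̄ = (1.391 + 0.885 + 0.902 + 0.691 + 0.739 + 0.929 + 0.385 + 0.442 + 0.642) / 9 = 7.0060 / 9 = 0.7784
UCL_R = D₄·R̄ = 2.114 × 0.7784 = 1.6456

1.646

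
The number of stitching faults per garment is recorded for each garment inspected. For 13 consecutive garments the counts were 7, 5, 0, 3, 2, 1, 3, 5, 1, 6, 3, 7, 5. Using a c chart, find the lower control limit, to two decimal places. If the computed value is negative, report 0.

0.00

c̄ = (7 + 5 + 0 + 3 + 2 + 1 + 3 + 5 + 1 + 6 + 3 + 7 + 5) / 13 = 48 / 13 = 3.6923
LCL = c̄ − 3√c̄ = 3.6923 − 3 × 1.9215 = -2.0723 → 0 (cannot be negative)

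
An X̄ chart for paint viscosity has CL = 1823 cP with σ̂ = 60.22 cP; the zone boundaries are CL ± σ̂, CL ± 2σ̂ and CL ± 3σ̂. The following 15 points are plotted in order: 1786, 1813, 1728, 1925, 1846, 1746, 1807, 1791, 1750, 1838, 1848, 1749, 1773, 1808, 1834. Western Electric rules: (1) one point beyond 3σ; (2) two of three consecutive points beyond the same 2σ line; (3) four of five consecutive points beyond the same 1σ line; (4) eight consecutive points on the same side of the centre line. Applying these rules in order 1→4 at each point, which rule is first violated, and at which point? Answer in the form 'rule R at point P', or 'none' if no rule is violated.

Zone of each point (C = within 1σ̂, B = 1σ̂–2σ̂, A = 2σ̂–3σ̂, * = beyond 3σ̂; sign = side of CL): 1:-C, 2:-C, 3:-B, 4:+B, 5:+C, 6:-B, 7:-C, 8:-C, 9:-B, 10:+C, 11:+C, 12:-B, 13:-C, 14:-C, 15:+C
No rule fires across all 15 points.

none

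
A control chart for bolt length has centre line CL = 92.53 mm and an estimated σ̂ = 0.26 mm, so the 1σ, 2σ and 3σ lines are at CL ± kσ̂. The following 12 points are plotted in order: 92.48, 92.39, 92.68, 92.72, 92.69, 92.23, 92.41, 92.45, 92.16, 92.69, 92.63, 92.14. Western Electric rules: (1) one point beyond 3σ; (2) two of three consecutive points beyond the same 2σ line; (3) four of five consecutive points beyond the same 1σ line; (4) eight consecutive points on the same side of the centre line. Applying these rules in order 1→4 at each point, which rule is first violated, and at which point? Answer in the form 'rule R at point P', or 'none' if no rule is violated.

Zone of each point (C = within 1σ̂, B = 1σ̂–2σ̂, A = 2σ̂–3σ̂, * = beyond 3σ̂; sign = side of CL): 1:-C, 2:-C, 3:+C, 4:+C, 5:+C, 6:-B, 7:-C, 8:-C, 9:-B, 10:+C, 11:+C, 12:-B
No rule fires across all 12 points.

none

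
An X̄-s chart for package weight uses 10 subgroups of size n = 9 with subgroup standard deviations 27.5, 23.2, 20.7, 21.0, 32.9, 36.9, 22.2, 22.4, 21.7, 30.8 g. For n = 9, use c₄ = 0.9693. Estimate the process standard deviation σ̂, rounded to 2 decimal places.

26.75

s̄ = (27.5 + 23.2 + 20.7 + 21.0 + 32.9 + 36.9 + 22.2 + 22.4 + 21.7 + 30.8) / 10 = 25.9300
σ̂ = s̄ / c₄ = 25.9300 / 0.9693 = 26.7513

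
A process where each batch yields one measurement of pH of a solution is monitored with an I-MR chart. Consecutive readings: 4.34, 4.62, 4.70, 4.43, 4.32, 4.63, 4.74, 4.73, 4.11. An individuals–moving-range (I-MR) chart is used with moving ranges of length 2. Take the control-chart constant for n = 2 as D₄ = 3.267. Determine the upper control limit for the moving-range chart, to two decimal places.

0.73

Moving ranges: 0.28, 0.08, 0.27, 0.11, 0.31, 0.11, 0.01, 0.62; M̄R̄ = 1.7900 / 8 = 0.2238
UCL_MR = D₄·M̄R̄ = 3.267 × 0.2238 = 0.7310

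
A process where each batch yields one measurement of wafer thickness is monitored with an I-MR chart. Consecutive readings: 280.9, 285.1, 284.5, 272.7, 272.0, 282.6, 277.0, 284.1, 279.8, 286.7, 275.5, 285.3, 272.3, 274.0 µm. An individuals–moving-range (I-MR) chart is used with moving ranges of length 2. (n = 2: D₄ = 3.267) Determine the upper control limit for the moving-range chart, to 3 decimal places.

21.989

Moving ranges: 4.2, 0.6, 11.8, 0.7, 10.6, 5.6, 7.1, 4.3, 6.9, 11.2, 9.8, 13.0, 1.7; M̄R̄ = 87.5000 / 13 = 6.7308
UCL_MR = D₄·M̄R̄ = 3.267 × 6.7308 = 21.9894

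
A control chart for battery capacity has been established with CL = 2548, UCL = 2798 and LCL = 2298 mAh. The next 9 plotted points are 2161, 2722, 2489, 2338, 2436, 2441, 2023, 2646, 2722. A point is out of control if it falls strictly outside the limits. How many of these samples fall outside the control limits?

2

Compare each point to [2298, 2798]: sample 1 = 2161 < LCL; sample 7 = 2023 < LCL.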